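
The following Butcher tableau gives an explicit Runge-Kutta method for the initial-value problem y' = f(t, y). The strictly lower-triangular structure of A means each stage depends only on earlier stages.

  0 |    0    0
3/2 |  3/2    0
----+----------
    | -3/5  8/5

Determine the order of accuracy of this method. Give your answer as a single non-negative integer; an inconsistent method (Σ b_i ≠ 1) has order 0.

1

b = (-3/5, 8/5)
c = (0, 3/2)
Σ b_i: (-3/5)·1 + 8/5·1 = 1 ✓
b·c: 8/5·3/2 = 12/5 ≠ 1/2 ⇒ order 1.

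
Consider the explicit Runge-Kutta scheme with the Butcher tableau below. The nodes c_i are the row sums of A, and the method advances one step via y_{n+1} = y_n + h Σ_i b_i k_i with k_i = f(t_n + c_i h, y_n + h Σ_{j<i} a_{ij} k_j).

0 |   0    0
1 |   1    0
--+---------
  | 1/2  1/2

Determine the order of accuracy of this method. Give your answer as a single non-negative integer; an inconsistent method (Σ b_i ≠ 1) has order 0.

b = (1/2, 1/2)
c = (0, 1)
Σ b_i: 1/2·1 + 1/2·1 = 1 ✓
b·c: 1/2·1 = 1/2 ✓; 2 stages ⇒ order 2.

2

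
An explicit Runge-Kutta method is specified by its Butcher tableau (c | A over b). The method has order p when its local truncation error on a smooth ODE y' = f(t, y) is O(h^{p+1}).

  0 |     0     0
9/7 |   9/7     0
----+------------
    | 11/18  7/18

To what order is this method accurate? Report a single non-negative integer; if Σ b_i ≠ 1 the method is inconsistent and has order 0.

b = (11/18, 7/18)
c = (0, 9/7)
Σ b_i: 11/18·1 + 7/18·1 = 1 ✓
b·c: 7/18·9/7 = 1/2 ✓; 2 stages ⇒ order 2.

2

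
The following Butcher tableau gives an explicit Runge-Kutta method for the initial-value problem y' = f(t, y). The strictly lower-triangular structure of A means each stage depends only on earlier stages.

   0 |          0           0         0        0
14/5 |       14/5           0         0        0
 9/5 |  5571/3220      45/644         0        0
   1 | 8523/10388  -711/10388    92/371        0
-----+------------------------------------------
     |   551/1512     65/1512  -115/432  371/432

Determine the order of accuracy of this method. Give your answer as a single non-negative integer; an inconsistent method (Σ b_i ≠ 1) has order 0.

4

b = (551/1512, 65/1512, -115/432, 371/432)
c = (0, 14/5, 9/5, 1)
Ac = (0, 0, 9/46, 27/106)
Σ b_i: 551/1512·1 + 65/1512·1 + (-115/432)·1 + 371/432·1 = 1 ✓
b·c: 65/1512·14/5 + (-115/432)·9/5 + 371/432·1 = 1/2 ✓
b·c²: 65/1512·196/25 + (-115/432)·81/25 + 371/432·1 = 1/3 ✓
b·Ac: (-115/432)·9/46 + 371/432·27/106 = 1/6 ✓
b·c³: 65/1512·2744/125 + (-115/432)·729/125 + 371/432·1 = 1/4 ✓
b·(c∘Ac): (-115/432)·81/230 + 371/432·27/106 = 1/8 ✓
b·Ac²: (-115/432)·63/115 + 371/432·99/371 = 1/12 ✓
b·A²c: 371/432·18/371 = 1/24 ✓; 4 stages ⇒ order 4.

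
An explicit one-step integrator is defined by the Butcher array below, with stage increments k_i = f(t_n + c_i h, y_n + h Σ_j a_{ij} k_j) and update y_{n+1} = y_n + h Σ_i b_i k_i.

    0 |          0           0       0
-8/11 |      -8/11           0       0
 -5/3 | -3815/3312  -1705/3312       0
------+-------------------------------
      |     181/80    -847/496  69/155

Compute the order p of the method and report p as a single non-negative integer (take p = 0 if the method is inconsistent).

3

b = (181/80, -847/496, 69/155)
c = (0, -8/11, -5/3)
Ac = (0, 0, 155/414)
Σ b_i: 181/80·1 + (-847/496)·1 + 69/155·1 = 1 ✓
b·c: (-847/496)·(-8/11) + 69/155·(-5/3) = 1/2 ✓
b·c²: (-847/496)·64/121 + 69/155·25/9 = 1/3 ✓
b·Ac: 69/155·155/414 = 1/6 ✓; 3 stages ⇒ order 3.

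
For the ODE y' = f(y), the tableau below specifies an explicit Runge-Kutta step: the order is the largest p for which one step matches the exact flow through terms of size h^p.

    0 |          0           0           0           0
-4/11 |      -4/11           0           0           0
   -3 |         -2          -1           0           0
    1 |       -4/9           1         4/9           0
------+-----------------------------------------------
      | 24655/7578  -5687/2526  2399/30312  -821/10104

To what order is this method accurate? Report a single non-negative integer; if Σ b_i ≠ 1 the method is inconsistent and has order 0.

3

b = (24655/7578, -5687/2526, 2399/30312, -821/10104)
c = (0, -4/11, -3, 1)
Ac = (0, 0, 4/11, -56/33)
Σ b_i: 24655/7578·1 + (-5687/2526)·1 + 2399/30312·1 + (-821/10104)·1 = 1 ✓
b·c: (-5687/2526)·(-4/11) + 2399/30312·(-3) + (-821/10104)·1 = 1/2 ✓
b·c²: (-5687/2526)·16/121 + 2399/30312·9 + (-821/10104)·1 = 1/3 ✓
b·Ac: 2399/30312·4/11 + (-821/10104)·(-56/33) = 1/6 ✓
b·c³: (-5687/2526)·(-64/1331) + 2399/30312·(-27) + (-821/10104)·1 = -58625/27786 ≠ 1/4 ⇒ order 3.
b·(c∘Ac): 2399/30312·(-12/11) + (-821/10104)·(-56/33) = 4297/83358 ≠ 1/8
b·Ac²: 2399/30312·(-16/121) + (-821/10104)·500/121 = -28861/83358 ≠ 1/12
b·A²c: (-821/10104)·16/99 = -1642/125037 ≠ 1/24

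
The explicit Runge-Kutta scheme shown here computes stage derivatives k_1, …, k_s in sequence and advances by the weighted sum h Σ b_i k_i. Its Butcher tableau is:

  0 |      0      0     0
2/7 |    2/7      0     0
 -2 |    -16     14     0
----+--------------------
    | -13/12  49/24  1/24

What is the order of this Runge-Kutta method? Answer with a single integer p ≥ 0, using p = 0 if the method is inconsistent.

b = (-13/12, 49/24, 1/24)
c = (0, 2/7, -2)
Ac = (0, 0, 4)
Σ b_i: (-13/12)·1 + 49/24·1 + 1/24·1 = 1 ✓
b·c: 49/24·2/7 + 1/24·(-2) = 1/2 ✓
b·c²: 49/24·4/49 + 1/24·4 = 1/3 ✓
b·Ac: 1/24·4 = 1/6 ✓; 3 stages ⇒ order 3.

3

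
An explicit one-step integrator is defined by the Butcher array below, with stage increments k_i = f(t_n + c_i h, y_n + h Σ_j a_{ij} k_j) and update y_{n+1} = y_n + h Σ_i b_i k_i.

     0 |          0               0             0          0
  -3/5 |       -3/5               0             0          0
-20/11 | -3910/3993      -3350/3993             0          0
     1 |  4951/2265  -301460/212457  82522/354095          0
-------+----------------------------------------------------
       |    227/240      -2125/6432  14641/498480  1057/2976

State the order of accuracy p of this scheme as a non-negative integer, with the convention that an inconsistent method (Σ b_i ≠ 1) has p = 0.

b = (227/240, -2125/6432, 14641/498480, 1057/2976)
c = (0, -3/5, -20/11, 1)
Ac = (0, 0, 670/1331, 452/1057)
Σ b_i: 227/240·1 + (-2125/6432)·1 + 14641/498480·1 + 1057/2976·1 = 1 ✓
b·c: (-2125/6432)·(-3/5) + 14641/498480·(-20/11) + 1057/2976·1 = 1/2 ✓
b·c²: (-2125/6432)·9/25 + 14641/498480·400/121 + 1057/2976·1 = 1/3 ✓
b·Ac: 14641/498480·670/1331 + 1057/2976·452/1057 = 1/6 ✓
b·c³: (-2125/6432)·(-27/125) + 14641/498480·(-8000/1331) + 1057/2976·1 = 1/4 ✓
b·(c∘Ac): 14641/498480·(-13400/14641) + 1057/2976·452/1057 = 1/8 ✓
b·Ac²: 14641/498480·(-402/1331) + 1057/2976·196/755 = 1/12 ✓
b·A²c: 1057/2976·124/1057 = 1/24 ✓; 4 stages ⇒ order 4.

4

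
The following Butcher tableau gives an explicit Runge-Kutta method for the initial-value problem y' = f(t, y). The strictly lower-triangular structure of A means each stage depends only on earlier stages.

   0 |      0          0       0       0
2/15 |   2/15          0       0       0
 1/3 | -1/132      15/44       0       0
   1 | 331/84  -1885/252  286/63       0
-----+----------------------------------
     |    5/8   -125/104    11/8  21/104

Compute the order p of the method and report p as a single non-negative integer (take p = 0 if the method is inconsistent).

b = (5/8, -125/104, 11/8, 21/104)
c = (0, 2/15, 1/3, 1)
Ac = (0, 0, 1/22, 65/126)
Σ b_i: 5/8·1 + (-125/104)·1 + 11/8·1 + 21/104·1 = 1 ✓
b·c: (-125/104)·2/15 + 11/8·1/3 + 21/104·1 = 1/2 ✓
b·c²: (-125/104)·4/225 + 11/8·1/9 + 21/104·1 = 1/3 ✓
b·Ac: 11/8·1/22 + 21/104·65/126 = 1/6 ✓
b·c³: (-125/104)·8/3375 + 11/8·1/27 + 21/104·1 = 1/4 ✓
b·(c∘Ac): 11/8·1/66 + 21/104·65/126 = 1/8 ✓
b·Ac²: 11/8·1/165 + 21/104·13/35 = 1/12 ✓
b·A²c: 21/104·13/63 = 1/24 ✓; 4 stages ⇒ order 4.

4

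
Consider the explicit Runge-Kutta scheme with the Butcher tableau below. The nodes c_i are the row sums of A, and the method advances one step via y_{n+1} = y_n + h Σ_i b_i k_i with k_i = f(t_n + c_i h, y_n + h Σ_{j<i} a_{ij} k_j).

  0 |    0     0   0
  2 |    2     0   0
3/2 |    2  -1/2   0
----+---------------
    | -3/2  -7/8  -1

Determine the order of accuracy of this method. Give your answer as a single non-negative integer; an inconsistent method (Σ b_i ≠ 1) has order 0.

0

b = (-3/2, -7/8, -1)
c = (0, 2, 3/2)
Ac = (0, 0, -1)
Σ b_i: (-3/2)·1 + (-7/8)·1 + (-1)·1 = -27/8 ≠ 1 ⇒ order 0.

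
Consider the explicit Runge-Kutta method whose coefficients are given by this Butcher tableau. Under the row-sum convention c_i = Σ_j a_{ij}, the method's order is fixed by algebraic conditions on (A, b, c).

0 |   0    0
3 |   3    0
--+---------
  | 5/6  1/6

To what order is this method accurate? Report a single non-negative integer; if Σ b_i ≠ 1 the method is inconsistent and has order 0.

b = (5/6, 1/6)
c = (0, 3)
Σ b_i: 5/6·1 + 1/6·1 = 1 ✓
b·c: 1/6·3 = 1/2 ✓; 2 stages ⇒ order 2.

2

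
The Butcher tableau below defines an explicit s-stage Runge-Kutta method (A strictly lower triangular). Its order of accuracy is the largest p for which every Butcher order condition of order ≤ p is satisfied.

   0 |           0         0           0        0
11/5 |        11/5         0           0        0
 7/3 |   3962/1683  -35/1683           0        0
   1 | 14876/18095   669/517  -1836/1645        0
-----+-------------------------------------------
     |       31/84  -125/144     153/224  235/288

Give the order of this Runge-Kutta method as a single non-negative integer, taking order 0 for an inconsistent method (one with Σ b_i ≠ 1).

b = (31/84, -125/144, 153/224, 235/288)
c = (0, 11/5, 7/3, 1)
Ac = (0, 0, -7/153, 57/235)
Σ b_i: 31/84·1 + (-125/144)·1 + 153/224·1 + 235/288·1 = 1 ✓
b·c: (-125/144)·11/5 + 153/224·7/3 + 235/288·1 = 1/2 ✓
b·c²: (-125/144)·121/25 + 153/224·49/9 + 235/288·1 = 1/3 ✓
b·Ac: 153/224·(-7/153) + 235/288·57/235 = 1/6 ✓
b·c³: (-125/144)·1331/125 + 153/224·343/27 + 235/288·1 = 1/4 ✓
b·(c∘Ac): 153/224·(-49/459) + 235/288·57/235 = 1/8 ✓
b·Ac²: 153/224·(-77/765) + 235/288·219/1175 = 1/12 ✓
b·A²c: 235/288·12/235 = 1/24 ✓; 4 stages ⇒ order 4.

4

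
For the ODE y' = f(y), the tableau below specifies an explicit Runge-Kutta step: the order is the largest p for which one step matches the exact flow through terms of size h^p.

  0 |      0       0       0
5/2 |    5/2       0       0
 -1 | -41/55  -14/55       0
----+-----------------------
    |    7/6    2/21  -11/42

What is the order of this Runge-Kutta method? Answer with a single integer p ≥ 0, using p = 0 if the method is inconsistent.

3

b = (7/6, 2/21, -11/42)
c = (0, 5/2, -1)
Ac = (0, 0, -7/11)
Σ b_i: 7/6·1 + 2/21·1 + (-11/42)·1 = 1 ✓
b·c: 2/21·5/2 + (-11/42)·(-1) = 1/2 ✓
b·c²: 2/21·25/4 + (-11/42)·1 = 1/3 ✓
b·Ac: (-11/42)·(-7/11) = 1/6 ✓; 3 stages ⇒ order 3.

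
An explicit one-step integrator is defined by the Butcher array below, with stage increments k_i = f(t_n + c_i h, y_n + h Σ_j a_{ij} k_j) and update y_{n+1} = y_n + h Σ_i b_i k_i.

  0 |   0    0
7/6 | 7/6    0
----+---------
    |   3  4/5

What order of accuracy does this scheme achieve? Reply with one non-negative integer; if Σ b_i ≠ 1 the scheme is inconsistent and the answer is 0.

b = (3, 4/5)
c = (0, 7/6)
Σ b_i: 3·1 + 4/5·1 = 19/5 ≠ 1 ⇒ order 0.

0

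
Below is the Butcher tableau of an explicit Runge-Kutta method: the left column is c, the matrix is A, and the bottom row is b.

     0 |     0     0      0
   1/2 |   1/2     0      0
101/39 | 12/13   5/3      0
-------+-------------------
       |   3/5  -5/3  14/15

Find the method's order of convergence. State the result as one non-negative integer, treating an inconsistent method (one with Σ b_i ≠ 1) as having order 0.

b = (3/5, -5/3, 14/15)
c = (0, 1/2, 101/39)
Ac = (0, 0, 5/6)
Σ b_i: 3/5·1 + (-5/3)·1 + 14/15·1 = -2/15 ≠ 1 ⇒ order 0.

0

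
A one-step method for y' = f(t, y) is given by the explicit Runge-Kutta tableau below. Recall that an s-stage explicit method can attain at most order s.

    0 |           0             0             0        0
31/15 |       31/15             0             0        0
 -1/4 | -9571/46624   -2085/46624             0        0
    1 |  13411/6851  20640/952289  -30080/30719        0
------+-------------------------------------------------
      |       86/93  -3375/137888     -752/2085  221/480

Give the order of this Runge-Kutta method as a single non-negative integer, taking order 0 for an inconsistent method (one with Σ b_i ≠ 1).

4

b = (86/93, -3375/137888, -752/2085, 221/480)
c = (0, 31/15, -1/4, 1)
Ac = (0, 0, -139/1504, 64/221)
Σ b_i: 86/93·1 + (-3375/137888)·1 + (-752/2085)·1 + 221/480·1 = 1 ✓
b·c: (-3375/137888)·31/15 + (-752/2085)·(-1/4) + 221/480·1 = 1/2 ✓
b·c²: (-3375/137888)·961/225 + (-752/2085)·1/16 + 221/480·1 = 1/3 ✓
b·Ac: (-752/2085)·(-139/1504) + 221/480·64/221 = 1/6 ✓
b·c³: (-3375/137888)·29791/3375 + (-752/2085)·(-1/64) + 221/480·1 = 1/4 ✓
b·(c∘Ac): (-752/2085)·139/6016 + 221/480·64/221 = 1/8 ✓
b·Ac²: (-752/2085)·(-4309/22560) + 221/480·8/255 = 1/12 ✓
b·A²c: 221/480·20/221 = 1/24 ✓; 4 stages ⇒ order 4.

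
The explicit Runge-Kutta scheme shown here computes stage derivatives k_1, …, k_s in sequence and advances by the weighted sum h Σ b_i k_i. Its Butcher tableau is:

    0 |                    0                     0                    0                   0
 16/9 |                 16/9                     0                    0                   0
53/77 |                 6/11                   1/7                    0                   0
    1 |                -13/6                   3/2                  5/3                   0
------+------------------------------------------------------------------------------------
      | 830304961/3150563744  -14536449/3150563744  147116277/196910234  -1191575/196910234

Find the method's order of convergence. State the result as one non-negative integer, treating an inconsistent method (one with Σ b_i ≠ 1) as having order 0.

b = (830304961/3150563744, -14536449/3150563744, 147116277/196910234, -1191575/196910234)
c = (0, 16/9, 53/77, 1)
Ac = (0, 0, 16/63, 881/231)
Σ b_i: 830304961/3150563744·1 + (-14536449/3150563744)·1 + 147116277/196910234·1 + (-1191575/196910234)·1 = 1 ✓
b·c: (-14536449/3150563744)·16/9 + 147116277/196910234·53/77 + (-1191575/196910234)·1 = 1/2 ✓
b·c²: (-14536449/3150563744)·256/81 + 147116277/196910234·2809/5929 + (-1191575/196910234)·1 = 1/3 ✓
b·Ac: 147116277/196910234·16/63 + (-1191575/196910234)·881/231 = 1/6 ✓
b·c³: (-14536449/3150563744)·4096/729 + 147116277/196910234·148877/456533 + (-1191575/196910234)·1 = 43325163029/204688188243 ≠ 1/4 ⇒ order 3.
b·(c∘Ac): 147116277/196910234·848/4851 + (-1191575/196910234)·881/231 = 63518413/590730702 ≠ 1/8
b·Ac²: 147116277/196910234·256/567 + (-1191575/196910234)·885317/160083 = 124392864769/409376376486 ≠ 1/12
b·A²c: (-1191575/196910234)·80/189 = -6809000/2658288159 ≠ 1/24

3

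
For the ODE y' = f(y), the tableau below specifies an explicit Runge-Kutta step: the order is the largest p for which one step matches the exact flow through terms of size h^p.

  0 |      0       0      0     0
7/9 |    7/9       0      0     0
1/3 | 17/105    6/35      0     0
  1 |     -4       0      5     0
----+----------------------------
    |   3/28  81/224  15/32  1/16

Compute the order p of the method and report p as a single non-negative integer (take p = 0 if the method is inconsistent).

4

b = (3/28, 81/224, 15/32, 1/16)
c = (0, 7/9, 1/3, 1)
Ac = (0, 0, 2/15, 5/3)
Σ b_i: 3/28·1 + 81/224·1 + 15/32·1 + 1/16·1 = 1 ✓
b·c: 81/224·7/9 + 15/32·1/3 + 1/16·1 = 1/2 ✓
b·c²: 81/224·49/81 + 15/32·1/9 + 1/16·1 = 1/3 ✓
b·Ac: 15/32·2/15 + 1/16·5/3 = 1/6 ✓
b·c³: 81/224·343/729 + 15/32·1/27 + 1/16·1 = 1/4 ✓
b·(c∘Ac): 15/32·2/45 + 1/16·5/3 = 1/8 ✓
b·Ac²: 15/32·14/135 + 1/16·5/9 = 1/12 ✓
b·A²c: 1/16·2/3 = 1/24 ✓; 4 stages ⇒ order 4.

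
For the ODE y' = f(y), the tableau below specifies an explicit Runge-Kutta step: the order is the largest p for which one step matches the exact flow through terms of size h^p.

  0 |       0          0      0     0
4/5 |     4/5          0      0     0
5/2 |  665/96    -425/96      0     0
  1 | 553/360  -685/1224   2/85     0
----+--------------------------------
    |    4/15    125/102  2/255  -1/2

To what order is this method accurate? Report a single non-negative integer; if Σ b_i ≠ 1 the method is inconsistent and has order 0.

b = (4/15, 125/102, 2/255, -1/2)
c = (0, 4/5, 5/2, 1)
Ac = (0, 0, -85/24, -7/18)
Σ b_i: 4/15·1 + 125/102·1 + 2/255·1 + (-1/2)·1 = 1 ✓
b·c: 125/102·4/5 + 2/255·5/2 + (-1/2)·1 = 1/2 ✓
b·c²: 125/102·16/25 + 2/255·25/4 + (-1/2)·1 = 1/3 ✓
b·Ac: 2/255·(-85/24) + (-1/2)·(-7/18) = 1/6 ✓
b·c³: 125/102·64/125 + 2/255·125/8 + (-1/2)·1 = 1/4 ✓
b·(c∘Ac): 2/255·(-425/48) + (-1/2)·(-7/18) = 1/8 ✓
b·Ac²: 2/255·(-17/6) + (-1/2)·(-19/90) = 1/12 ✓
b·A²c: (-1/2)·(-1/12) = 1/24 ✓; 4 stages ⇒ order 4.

4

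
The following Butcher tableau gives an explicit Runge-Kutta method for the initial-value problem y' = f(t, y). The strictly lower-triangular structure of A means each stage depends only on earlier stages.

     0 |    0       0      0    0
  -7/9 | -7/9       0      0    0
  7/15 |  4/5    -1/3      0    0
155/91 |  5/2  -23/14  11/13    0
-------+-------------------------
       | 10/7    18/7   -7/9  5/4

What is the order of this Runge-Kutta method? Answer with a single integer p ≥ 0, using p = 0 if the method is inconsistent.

0

b = (10/7, 18/7, -7/9, 5/4)
c = (0, -7/9, 7/15, 155/91)
Ac = (0, 0, 7/27, 1957/1170)
Σ b_i: 10/7·1 + 18/7·1 + (-7/9)·1 + 5/4·1 = 161/36 ≠ 1 ⇒ order 0.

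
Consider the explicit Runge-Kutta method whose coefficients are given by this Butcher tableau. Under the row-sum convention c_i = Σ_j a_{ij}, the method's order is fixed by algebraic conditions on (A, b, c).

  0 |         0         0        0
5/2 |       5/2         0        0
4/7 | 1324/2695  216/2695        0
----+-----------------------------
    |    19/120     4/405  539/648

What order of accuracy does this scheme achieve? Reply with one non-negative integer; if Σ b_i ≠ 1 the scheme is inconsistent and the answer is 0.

3

b = (19/120, 4/405, 539/648)
c = (0, 5/2, 4/7)
Ac = (0, 0, 108/539)
Σ b_i: 19/120·1 + 4/405·1 + 539/648·1 = 1 ✓
b·c: 4/405·5/2 + 539/648·4/7 = 1/2 ✓
b·c²: 4/405·25/4 + 539/648·16/49 = 1/3 ✓
b·Ac: 539/648·108/539 = 1/6 ✓; 3 stages ⇒ order 3.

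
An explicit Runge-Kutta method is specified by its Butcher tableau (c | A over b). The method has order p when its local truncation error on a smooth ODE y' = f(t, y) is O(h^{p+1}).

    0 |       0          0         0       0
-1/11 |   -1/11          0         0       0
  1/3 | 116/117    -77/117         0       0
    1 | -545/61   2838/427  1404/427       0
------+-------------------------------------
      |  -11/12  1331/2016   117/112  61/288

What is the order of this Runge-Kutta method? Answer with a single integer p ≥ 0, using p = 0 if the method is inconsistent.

4

b = (-11/12, 1331/2016, 117/112, 61/288)
c = (0, -1/11, 1/3, 1)
Ac = (0, 0, 7/117, 30/61)
Σ b_i: (-11/12)·1 + 1331/2016·1 + 117/112·1 + 61/288·1 = 1 ✓
b·c: 1331/2016·(-1/11) + 117/112·1/3 + 61/288·1 = 1/2 ✓
b·c²: 1331/2016·1/121 + 117/112·1/9 + 61/288·1 = 1/3 ✓
b·Ac: 117/112·7/117 + 61/288·30/61 = 1/6 ✓
b·c³: 1331/2016·(-1/1331) + 117/112·1/27 + 61/288·1 = 1/4 ✓
b·(c∘Ac): 117/112·7/351 + 61/288·30/61 = 1/8 ✓
b·Ac²: 117/112·(-7/1287) + 61/288·282/671 = 1/12 ✓
b·A²c: 61/288·12/61 = 1/24 ✓; 4 stages ⇒ order 4.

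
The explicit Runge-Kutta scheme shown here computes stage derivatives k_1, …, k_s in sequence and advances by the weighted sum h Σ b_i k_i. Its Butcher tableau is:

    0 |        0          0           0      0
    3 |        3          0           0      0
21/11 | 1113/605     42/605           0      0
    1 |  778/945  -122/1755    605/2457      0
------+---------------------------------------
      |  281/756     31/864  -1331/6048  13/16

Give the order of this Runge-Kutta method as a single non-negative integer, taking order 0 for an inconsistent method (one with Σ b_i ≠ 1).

4

b = (281/756, 31/864, -1331/6048, 13/16)
c = (0, 3, 21/11, 1)
Ac = (0, 0, 126/605, 17/65)
Σ b_i: 281/756·1 + 31/864·1 + (-1331/6048)·1 + 13/16·1 = 1 ✓
b·c: 31/864·3 + (-1331/6048)·21/11 + 13/16·1 = 1/2 ✓
b·c²: 31/864·9 + (-1331/6048)·441/121 + 13/16·1 = 1/3 ✓
b·Ac: (-1331/6048)·126/605 + 13/16·17/65 = 1/6 ✓
b·c³: 31/864·27 + (-1331/6048)·9261/1331 + 13/16·1 = 1/4 ✓
b·(c∘Ac): (-1331/6048)·2646/6655 + 13/16·17/65 = 1/8 ✓
b·Ac²: (-1331/6048)·378/605 + 13/16·53/195 = 1/12 ✓
b·A²c: 13/16·2/39 = 1/24 ✓; 4 stages ⇒ order 4.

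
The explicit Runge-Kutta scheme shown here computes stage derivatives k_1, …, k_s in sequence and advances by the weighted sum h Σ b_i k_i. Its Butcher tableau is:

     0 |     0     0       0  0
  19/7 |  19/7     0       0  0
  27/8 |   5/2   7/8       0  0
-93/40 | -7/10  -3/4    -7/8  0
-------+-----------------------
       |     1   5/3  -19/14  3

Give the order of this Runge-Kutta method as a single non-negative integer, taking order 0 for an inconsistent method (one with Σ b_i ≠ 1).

0

b = (1, 5/3, -19/14, 3)
c = (0, 19/7, 27/8, -93/40)
Ac = (0, 0, 19/8, -2235/448)
Σ b_i: 1·1 + 5/3·1 + (-19/14)·1 + 3·1 = 181/42 ≠ 1 ⇒ order 0.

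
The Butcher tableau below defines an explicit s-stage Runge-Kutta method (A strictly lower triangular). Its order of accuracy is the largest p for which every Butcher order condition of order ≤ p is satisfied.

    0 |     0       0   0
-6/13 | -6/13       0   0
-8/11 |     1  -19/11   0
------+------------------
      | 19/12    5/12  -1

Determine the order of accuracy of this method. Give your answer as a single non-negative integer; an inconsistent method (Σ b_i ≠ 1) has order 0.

b = (19/12, 5/12, -1)
c = (0, -6/13, -8/11)
Ac = (0, 0, 114/143)
Σ b_i: 19/12·1 + 5/12·1 + (-1)·1 = 1 ✓
b·c: 5/12·(-6/13) + (-1)·(-8/11) = 153/286 ≠ 1/2 ⇒ order 1.

1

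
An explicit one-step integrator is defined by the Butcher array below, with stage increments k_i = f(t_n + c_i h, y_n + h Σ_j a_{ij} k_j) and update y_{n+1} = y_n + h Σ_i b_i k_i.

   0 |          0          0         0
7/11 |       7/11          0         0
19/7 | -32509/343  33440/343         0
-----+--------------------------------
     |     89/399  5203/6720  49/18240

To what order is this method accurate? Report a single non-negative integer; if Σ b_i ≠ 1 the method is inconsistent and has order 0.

3

b = (89/399, 5203/6720, 49/18240)
c = (0, 7/11, 19/7)
Ac = (0, 0, 3040/49)
Σ b_i: 89/399·1 + 5203/6720·1 + 49/18240·1 = 1 ✓
b·c: 5203/6720·7/11 + 49/18240·19/7 = 1/2 ✓
b·c²: 5203/6720·49/121 + 49/18240·361/49 = 1/3 ✓
b·Ac: 49/18240·3040/49 = 1/6 ✓; 3 stages ⇒ order 3.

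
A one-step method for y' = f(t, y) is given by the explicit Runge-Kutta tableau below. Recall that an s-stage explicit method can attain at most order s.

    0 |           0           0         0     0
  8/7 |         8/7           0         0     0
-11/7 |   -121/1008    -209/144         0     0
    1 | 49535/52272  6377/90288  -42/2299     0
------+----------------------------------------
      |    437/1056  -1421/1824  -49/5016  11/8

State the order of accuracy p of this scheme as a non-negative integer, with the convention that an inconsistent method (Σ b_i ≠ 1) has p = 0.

4

b = (437/1056, -1421/1824, -49/5016, 11/8)
c = (0, 8/7, -11/7, 1)
Ac = (0, 0, -209/126, 65/594)
Σ b_i: 437/1056·1 + (-1421/1824)·1 + (-49/5016)·1 + 11/8·1 = 1 ✓
b·c: (-1421/1824)·8/7 + (-49/5016)·(-11/7) + 11/8·1 = 1/2 ✓
b·c²: (-1421/1824)·64/49 + (-49/5016)·121/49 + 11/8·1 = 1/3 ✓
b·Ac: (-49/5016)·(-209/126) + 11/8·65/594 = 1/6 ✓
b·c³: (-1421/1824)·512/343 + (-49/5016)·(-1331/343) + 11/8·1 = 1/4 ✓
b·(c∘Ac): (-49/5016)·2299/882 + 11/8·65/594 = 1/8 ✓
b·Ac²: (-49/5016)·(-836/441) + 11/8·14/297 = 1/12 ✓
b·A²c: 11/8·1/33 = 1/24 ✓; 4 stages ⇒ order 4.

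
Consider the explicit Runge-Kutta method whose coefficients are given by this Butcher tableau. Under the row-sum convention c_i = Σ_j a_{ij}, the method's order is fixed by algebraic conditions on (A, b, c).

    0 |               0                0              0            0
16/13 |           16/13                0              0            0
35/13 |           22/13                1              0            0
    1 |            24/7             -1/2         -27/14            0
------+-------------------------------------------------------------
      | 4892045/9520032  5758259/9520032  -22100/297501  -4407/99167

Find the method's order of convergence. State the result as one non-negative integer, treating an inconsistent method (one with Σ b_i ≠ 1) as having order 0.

b = (4892045/9520032, 5758259/9520032, -22100/297501, -4407/99167)
c = (0, 16/13, 35/13, 1)
Ac = (0, 0, 16/13, -151/26)
Σ b_i: 4892045/9520032·1 + 5758259/9520032·1 + (-22100/297501)·1 + (-4407/99167)·1 = 1 ✓
b·c: 5758259/9520032·16/13 + (-22100/297501)·35/13 + (-4407/99167)·1 = 1/2 ✓
b·c²: 5758259/9520032·256/169 + (-22100/297501)·1225/169 + (-4407/99167)·1 = 1/3 ✓
b·Ac: (-22100/297501)·16/13 + (-4407/99167)·(-151/26) = 1/6 ✓
b·c³: 5758259/9520032·4096/2197 + (-22100/297501)·42875/2197 + (-4407/99167)·1 = -6141715/16759223 ≠ 1/4 ⇒ order 3.
b·(c∘Ac): (-22100/297501)·560/169 + (-4407/99167)·(-151/26) = 92371/7735026 ≠ 1/8
b·Ac²: (-22100/297501)·256/169 + (-4407/99167)·(-4981/338) = 4195277/7735026 ≠ 1/12
b·A²c: (-4407/99167)·(-216/91) = 73224/694169 ≠ 1/24

3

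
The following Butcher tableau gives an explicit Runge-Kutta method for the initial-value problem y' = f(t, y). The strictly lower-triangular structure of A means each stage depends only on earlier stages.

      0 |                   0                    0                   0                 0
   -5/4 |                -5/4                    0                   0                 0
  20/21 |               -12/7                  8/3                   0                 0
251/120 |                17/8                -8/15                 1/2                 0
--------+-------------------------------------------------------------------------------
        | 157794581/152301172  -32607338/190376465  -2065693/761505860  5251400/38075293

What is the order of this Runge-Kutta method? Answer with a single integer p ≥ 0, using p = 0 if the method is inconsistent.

3

b = (157794581/152301172, -32607338/190376465, -2065693/761505860, 5251400/38075293)
c = (0, -5/4, 20/21, 251/120)
Ac = (0, 0, -10/3, 8/7)
Σ b_i: 157794581/152301172·1 + (-32607338/190376465)·1 + (-2065693/761505860)·1 + 5251400/38075293·1 = 1 ✓
b·c: (-32607338/190376465)·(-5/4) + (-2065693/761505860)·20/21 + 5251400/38075293·251/120 = 1/2 ✓
b·c²: (-32607338/190376465)·25/16 + (-2065693/761505860)·400/441 + 5251400/38075293·63001/14400 = 1/3 ✓
b·Ac: (-2065693/761505860)·(-10/3) + 5251400/38075293·8/7 = 1/6 ✓
b·c³: (-32607338/190376465)·(-125/64) + (-2065693/761505860)·8000/9261 + 5251400/38075293·15813251/1728000 = 1223803994933/767597906880 ≠ 1/4 ⇒ order 3.
b·(c∘Ac): (-2065693/761505860)·(-200/63) + 5251400/38075293·251/105 = 115931110/342677637 ≠ 1/8
b·Ac²: (-2065693/761505860)·25/6 + 5251400/38075293·(-335/882) = -1222165765/19189947672 ≠ 1/12
b·A²c: 5251400/38075293·(-5/3) = -26257000/114225879 ≠ 1/24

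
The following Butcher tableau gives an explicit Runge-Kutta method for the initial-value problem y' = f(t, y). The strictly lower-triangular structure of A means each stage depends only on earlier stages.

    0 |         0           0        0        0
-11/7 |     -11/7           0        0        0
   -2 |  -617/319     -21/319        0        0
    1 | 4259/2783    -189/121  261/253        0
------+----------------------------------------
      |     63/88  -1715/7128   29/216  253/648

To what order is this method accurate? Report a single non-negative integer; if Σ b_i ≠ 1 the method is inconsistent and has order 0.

4

b = (63/88, -1715/7128, 29/216, 253/648)
c = (0, -11/7, -2, 1)
Ac = (0, 0, 3/29, 9/23)
Σ b_i: 63/88·1 + (-1715/7128)·1 + 29/216·1 + 253/648·1 = 1 ✓
b·c: (-1715/7128)·(-11/7) + 29/216·(-2) + 253/648·1 = 1/2 ✓
b·c²: (-1715/7128)·121/49 + 29/216·4 + 253/648·1 = 1/3 ✓
b·Ac: 29/216·3/29 + 253/648·9/23 = 1/6 ✓
b·c³: (-1715/7128)·(-1331/343) + 29/216·(-8) + 253/648·1 = 1/4 ✓
b·(c∘Ac): 29/216·(-6/29) + 253/648·9/23 = 1/8 ✓
b·Ac²: 29/216·(-33/203) + 253/648·477/1771 = 1/12 ✓
b·A²c: 253/648·27/253 = 1/24 ✓; 4 stages ⇒ order 4.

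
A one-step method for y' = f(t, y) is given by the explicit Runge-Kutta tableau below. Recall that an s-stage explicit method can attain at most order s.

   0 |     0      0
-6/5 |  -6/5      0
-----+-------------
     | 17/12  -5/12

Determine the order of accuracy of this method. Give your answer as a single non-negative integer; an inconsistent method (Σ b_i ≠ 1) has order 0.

2

b = (17/12, -5/12)
c = (0, -6/5)
Σ b_i: 17/12·1 + (-5/12)·1 = 1 ✓
b·c: (-5/12)·(-6/5) = 1/2 ✓; 2 stages ⇒ order 2.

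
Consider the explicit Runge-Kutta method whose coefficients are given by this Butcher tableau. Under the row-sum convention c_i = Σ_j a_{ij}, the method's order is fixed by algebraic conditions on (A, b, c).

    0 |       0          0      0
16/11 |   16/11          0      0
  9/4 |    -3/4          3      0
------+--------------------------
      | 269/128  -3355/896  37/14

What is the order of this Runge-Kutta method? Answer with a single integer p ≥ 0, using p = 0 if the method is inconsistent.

2

b = (269/128, -3355/896, 37/14)
c = (0, 16/11, 9/4)
Ac = (0, 0, 48/11)
Σ b_i: 269/128·1 + (-3355/896)·1 + 37/14·1 = 1 ✓
b·c: (-3355/896)·16/11 + 37/14·9/4 = 1/2 ✓
b·c²: (-3355/896)·256/121 + 37/14·81/16 = 1921/352 ≠ 1/3 ⇒ order 2.
b·Ac: 37/14·48/11 = 888/77 ≠ 1/6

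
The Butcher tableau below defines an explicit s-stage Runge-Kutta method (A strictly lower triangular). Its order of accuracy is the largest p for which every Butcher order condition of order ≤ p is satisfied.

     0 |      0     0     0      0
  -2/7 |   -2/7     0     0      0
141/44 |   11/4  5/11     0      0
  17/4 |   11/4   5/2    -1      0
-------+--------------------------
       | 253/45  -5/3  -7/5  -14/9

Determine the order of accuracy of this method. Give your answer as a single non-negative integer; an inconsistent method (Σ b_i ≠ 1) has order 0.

1

b = (253/45, -5/3, -7/5, -14/9)
c = (0, -2/7, 141/44, 17/4)
Ac = (0, 0, -10/77, -1207/308)
Σ b_i: 253/45·1 + (-5/3)·1 + (-7/5)·1 + (-14/9)·1 = 1 ✓
b·c: (-5/3)·(-2/7) + (-7/5)·141/44 + (-14/9)·17/4 = -147211/13860 ≠ 1/2 ⇒ order 1.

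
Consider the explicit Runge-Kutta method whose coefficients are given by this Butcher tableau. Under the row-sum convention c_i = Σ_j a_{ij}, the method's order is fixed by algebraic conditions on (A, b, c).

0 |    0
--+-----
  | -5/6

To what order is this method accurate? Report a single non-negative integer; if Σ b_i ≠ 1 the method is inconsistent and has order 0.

b = (-5/6)
c = (0)
Σ b_i: (-5/6)·1 = -5/6 ≠ 1 ⇒ order 0.

0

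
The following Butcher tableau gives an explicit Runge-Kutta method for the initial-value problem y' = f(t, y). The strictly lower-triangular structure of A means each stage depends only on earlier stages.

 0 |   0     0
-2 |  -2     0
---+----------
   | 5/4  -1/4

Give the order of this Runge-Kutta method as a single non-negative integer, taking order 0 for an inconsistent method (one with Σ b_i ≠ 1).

b = (5/4, -1/4)
c = (0, -2)
Σ b_i: 5/4·1 + (-1/4)·1 = 1 ✓
b·c: (-1/4)·(-2) = 1/2 ✓; 2 stages ⇒ order 2.

2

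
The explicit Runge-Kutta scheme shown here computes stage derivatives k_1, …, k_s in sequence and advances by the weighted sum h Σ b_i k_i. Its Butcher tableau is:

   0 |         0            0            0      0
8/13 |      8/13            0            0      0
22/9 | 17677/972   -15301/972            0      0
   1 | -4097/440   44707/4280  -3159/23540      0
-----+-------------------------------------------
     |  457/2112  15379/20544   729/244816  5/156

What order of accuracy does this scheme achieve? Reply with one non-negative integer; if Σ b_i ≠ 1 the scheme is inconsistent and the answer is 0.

4

b = (457/2112, 15379/20544, 729/244816, 5/156)
c = (0, 8/13, 22/9, 1)
Ac = (0, 0, -2354/243, 61/10)
Σ b_i: 457/2112·1 + 15379/20544·1 + 729/244816·1 + 5/156·1 = 1 ✓
b·c: 15379/20544·8/13 + 729/244816·22/9 + 5/156·1 = 1/2 ✓
b·c²: 15379/20544·64/169 + 729/244816·484/81 + 5/156·1 = 1/3 ✓
b·Ac: 729/244816·(-2354/243) + 5/156·61/10 = 1/6 ✓
b·c³: 15379/20544·512/2197 + 729/244816·10648/729 + 5/156·1 = 1/4 ✓
b·(c∘Ac): 729/244816·(-51788/2187) + 5/156·61/10 = 1/8 ✓
b·Ac²: 729/244816·(-18832/3159) + 5/156·41/13 = 1/12 ✓
b·A²c: 5/156·13/10 = 1/24 ✓; 4 stages ⇒ order 4.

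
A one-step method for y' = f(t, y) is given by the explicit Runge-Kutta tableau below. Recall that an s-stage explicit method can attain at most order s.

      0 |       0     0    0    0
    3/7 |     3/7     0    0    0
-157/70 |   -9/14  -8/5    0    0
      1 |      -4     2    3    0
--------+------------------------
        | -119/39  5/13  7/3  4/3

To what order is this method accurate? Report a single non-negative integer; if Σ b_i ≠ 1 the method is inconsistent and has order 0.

1

b = (-119/39, 5/13, 7/3, 4/3)
c = (0, 3/7, -157/70, 1)
Ac = (0, 0, -24/35, -411/70)
Σ b_i: (-119/39)·1 + 5/13·1 + 7/3·1 + 4/3·1 = 1 ✓
b·c: 5/13·3/7 + 7/3·(-157/70) + 4/3·1 = -3399/910 ≠ 1/2 ⇒ order 1.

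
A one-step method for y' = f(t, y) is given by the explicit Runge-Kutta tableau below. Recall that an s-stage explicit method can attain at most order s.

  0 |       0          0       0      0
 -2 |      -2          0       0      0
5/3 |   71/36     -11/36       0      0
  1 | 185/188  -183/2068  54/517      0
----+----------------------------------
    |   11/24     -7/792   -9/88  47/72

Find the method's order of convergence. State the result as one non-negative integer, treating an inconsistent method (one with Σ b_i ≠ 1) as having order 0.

b = (11/24, -7/792, -9/88, 47/72)
c = (0, -2, 5/3, 1)
Ac = (0, 0, 11/18, 33/94)
Σ b_i: 11/24·1 + (-7/792)·1 + (-9/88)·1 + 47/72·1 = 1 ✓
b·c: (-7/792)·(-2) + (-9/88)·5/3 + 47/72·1 = 1/2 ✓
b·c²: (-7/792)·4 + (-9/88)·25/9 + 47/72·1 = 1/3 ✓
b·Ac: (-9/88)·11/18 + 47/72·33/94 = 1/6 ✓
b·c³: (-7/792)·(-8) + (-9/88)·125/27 + 47/72·1 = 1/4 ✓
b·(c∘Ac): (-9/88)·55/54 + 47/72·33/94 = 1/8 ✓
b·Ac²: (-9/88)·(-11/9) + 47/72·(-3/47) = 1/12 ✓
b·A²c: 47/72·3/47 = 1/24 ✓; 4 stages ⇒ order 4.

4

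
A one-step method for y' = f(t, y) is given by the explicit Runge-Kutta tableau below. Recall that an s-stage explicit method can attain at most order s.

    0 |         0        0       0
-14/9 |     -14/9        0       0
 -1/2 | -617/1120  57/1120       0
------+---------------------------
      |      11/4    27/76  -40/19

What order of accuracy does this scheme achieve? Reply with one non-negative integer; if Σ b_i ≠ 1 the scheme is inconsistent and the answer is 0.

b = (11/4, 27/76, -40/19)
c = (0, -14/9, -1/2)
Ac = (0, 0, -19/240)
Σ b_i: 11/4·1 + 27/76·1 + (-40/19)·1 = 1 ✓
b·c: 27/76·(-14/9) + (-40/19)·(-1/2) = 1/2 ✓
b·c²: 27/76·196/81 + (-40/19)·1/4 = 1/3 ✓
b·Ac: (-40/19)·(-19/240) = 1/6 ✓; 3 stages ⇒ order 3.

3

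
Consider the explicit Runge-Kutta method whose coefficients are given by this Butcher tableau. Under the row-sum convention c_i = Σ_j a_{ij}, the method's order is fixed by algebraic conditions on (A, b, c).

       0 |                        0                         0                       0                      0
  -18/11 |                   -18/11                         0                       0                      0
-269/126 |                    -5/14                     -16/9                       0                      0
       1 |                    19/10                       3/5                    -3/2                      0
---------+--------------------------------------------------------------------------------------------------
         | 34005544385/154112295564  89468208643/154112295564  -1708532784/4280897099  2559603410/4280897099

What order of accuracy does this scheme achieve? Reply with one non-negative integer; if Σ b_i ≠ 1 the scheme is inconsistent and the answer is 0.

3

b = (34005544385/154112295564, 89468208643/154112295564, -1708532784/4280897099, 2559603410/4280897099)
c = (0, -18/11, -269/126, 1)
Ac = (0, 0, 32/11, 10259/4620)
Σ b_i: 34005544385/154112295564·1 + 89468208643/154112295564·1 + (-1708532784/4280897099)·1 + 2559603410/4280897099·1 = 1 ✓
b·c: 89468208643/154112295564·(-18/11) + (-1708532784/4280897099)·(-269/126) + 2559603410/4280897099·1 = 1/2 ✓
b·c²: 89468208643/154112295564·324/121 + (-1708532784/4280897099)·72361/15876 + 2559603410/4280897099·1 = 1/3 ✓
b·Ac: (-1708532784/4280897099)·32/11 + 2559603410/4280897099·10259/4620 = 1/6 ✓
b·c³: 89468208643/154112295564·(-5832/1331) + (-1708532784/4280897099)·(-19465109/2000376) + 2559603410/4280897099·1 = 17246183209070/8899985068821 ≠ 1/4 ⇒ order 3.
b·(c∘Ac): (-1708532784/4280897099)·(-4304/693) + 2559603410/4280897099·10259/4620 = 1075463886649/282539208534 ≠ 1/8
b·Ac²: (-1708532784/4280897099)·(-576/121) + 2559603410/4280897099·(-33490757/6403320) = -43693111923917/35599940275284 ≠ 1/12
b·A²c: 2559603410/4280897099·(-48/11) = -122860963680/47089868089 ≠ 1/24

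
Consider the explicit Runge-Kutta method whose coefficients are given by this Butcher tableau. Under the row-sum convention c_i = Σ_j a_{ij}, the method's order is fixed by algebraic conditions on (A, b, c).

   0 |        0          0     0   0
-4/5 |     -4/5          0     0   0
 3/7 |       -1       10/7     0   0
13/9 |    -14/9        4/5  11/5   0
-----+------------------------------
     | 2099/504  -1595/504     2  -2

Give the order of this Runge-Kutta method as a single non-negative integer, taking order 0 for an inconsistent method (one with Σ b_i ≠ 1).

2

b = (2099/504, -1595/504, 2, -2)
c = (0, -4/5, 3/7, 13/9)
Ac = (0, 0, -8/7, 53/175)
Σ b_i: 2099/504·1 + (-1595/504)·1 + 2·1 + (-2)·1 = 1 ✓
b·c: (-1595/504)·(-4/5) + 2·3/7 + (-2)·13/9 = 1/2 ✓
b·c²: (-1595/504)·16/25 + 2·9/49 + (-2)·169/81 = -115714/19845 ≠ 1/3 ⇒ order 2.
b·Ac: 2·(-8/7) + (-2)·53/175 = -506/175 ≠ 1/6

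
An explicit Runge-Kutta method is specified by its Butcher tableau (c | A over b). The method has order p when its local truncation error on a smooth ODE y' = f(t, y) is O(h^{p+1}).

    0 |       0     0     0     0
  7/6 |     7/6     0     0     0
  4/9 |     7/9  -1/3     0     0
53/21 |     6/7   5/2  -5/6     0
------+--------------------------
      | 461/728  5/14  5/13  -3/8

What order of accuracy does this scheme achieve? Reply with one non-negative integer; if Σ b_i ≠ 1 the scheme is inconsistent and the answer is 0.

b = (461/728, 5/14, 5/13, -3/8)
c = (0, 7/6, 4/9, 53/21)
Ac = (0, 0, -7/18, 275/108)
Σ b_i: 461/728·1 + 5/14·1 + 5/13·1 + (-3/8)·1 = 1 ✓
b·c: 5/14·7/6 + 5/13·4/9 + (-3/8)·53/21 = -2351/6552 ≠ 1/2 ⇒ order 1.

1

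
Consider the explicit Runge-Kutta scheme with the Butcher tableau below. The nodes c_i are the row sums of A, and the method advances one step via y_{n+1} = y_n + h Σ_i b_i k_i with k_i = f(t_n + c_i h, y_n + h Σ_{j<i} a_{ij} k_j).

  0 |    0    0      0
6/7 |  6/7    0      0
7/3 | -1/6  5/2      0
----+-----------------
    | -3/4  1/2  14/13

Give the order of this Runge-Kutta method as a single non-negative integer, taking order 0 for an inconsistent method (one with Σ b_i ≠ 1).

0

b = (-3/4, 1/2, 14/13)
c = (0, 6/7, 7/3)
Ac = (0, 0, 15/7)
Σ b_i: (-3/4)·1 + 1/2·1 + 14/13·1 = 43/52 ≠ 1 ⇒ order 0.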